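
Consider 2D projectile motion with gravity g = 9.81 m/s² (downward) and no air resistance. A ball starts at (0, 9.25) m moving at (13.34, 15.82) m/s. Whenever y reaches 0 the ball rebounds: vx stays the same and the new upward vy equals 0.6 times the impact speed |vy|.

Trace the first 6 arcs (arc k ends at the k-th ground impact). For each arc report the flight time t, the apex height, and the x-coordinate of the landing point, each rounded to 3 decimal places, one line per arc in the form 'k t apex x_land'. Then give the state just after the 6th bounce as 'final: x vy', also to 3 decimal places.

1 3.731 22.006 49.768
2 2.542 7.922 83.675
3 1.525 2.852 104.019
4 0.915 1.027 116.226
5 0.549 0.370 123.550
6 0.329 0.133 127.944
final: 127.944 0.969

Arc 1: start y=9.250, vy=15.820 → t=3.731, apex=22.006, x_land=49.768, impact vy=-20.779
  bounce: vy ← 0.6·20.779 = 12.467
Arc 2: start y=0.000, vy=12.467 → t=2.542, apex=7.922, x_land=83.675, impact vy=-12.467
  bounce: vy ← 0.6·12.467 = 7.480
Arc 3: start y=0.000, vy=7.480 → t=1.525, apex=2.852, x_land=104.019, impact vy=-7.480
  bounce: vy ← 0.6·7.480 = 4.488
Arc 4: start y=0.000, vy=4.488 → t=0.915, apex=1.027, x_land=116.226, impact vy=-4.488
  bounce: vy ← 0.6·4.488 = 2.693
Arc 5: start y=0.000, vy=2.693 → t=0.549, apex=0.370, x_land=123.550, impact vy=-2.693
  bounce: vy ← 0.6·2.693 = 1.616
Arc 6: start y=0.000, vy=1.616 → t=0.329, apex=0.133, x_land=127.944, impact vy=-1.616
  bounce: vy ← 0.6·1.616 = 0.969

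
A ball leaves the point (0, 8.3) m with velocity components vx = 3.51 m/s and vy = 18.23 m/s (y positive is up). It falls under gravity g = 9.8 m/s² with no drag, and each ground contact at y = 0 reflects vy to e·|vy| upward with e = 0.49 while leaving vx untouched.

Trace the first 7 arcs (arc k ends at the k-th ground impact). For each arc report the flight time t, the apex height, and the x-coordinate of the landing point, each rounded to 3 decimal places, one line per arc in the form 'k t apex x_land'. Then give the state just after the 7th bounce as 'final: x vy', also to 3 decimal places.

Arc 1: start y=8.300, vy=18.230 → t=4.130, apex=25.256, x_land=14.498, impact vy=-22.249
  bounce: vy ← 0.49·22.249 = 10.902
Arc 2: start y=0.000, vy=10.902 → t=2.225, apex=6.064, x_land=22.307, impact vy=-10.902
  bounce: vy ← 0.49·10.902 = 5.342
Arc 3: start y=0.000, vy=5.342 → t=1.090, apex=1.456, x_land=26.134, impact vy=-5.342
  bounce: vy ← 0.49·5.342 = 2.618
Arc 4: start y=0.000, vy=2.618 → t=0.534, apex=0.350, x_land=28.009, impact vy=-2.618
  bounce: vy ← 0.49·2.618 = 1.283
Arc 5: start y=0.000, vy=1.283 → t=0.262, apex=0.084, x_land=28.928, impact vy=-1.283
  bounce: vy ← 0.49·1.283 = 0.628
Arc 6: start y=0.000, vy=0.628 → t=0.128, apex=0.020, x_land=29.378, impact vy=-0.628
  bounce: vy ← 0.49·0.628 = 0.308
Arc 7: start y=0.000, vy=0.308 → t=0.063, apex=0.005, x_land=29.599, impact vy=-0.308
  bounce: vy ← 0.49·0.308 = 0.151

1 4.130 25.256 14.498
2 2.225 6.064 22.307
3 1.090 1.456 26.134
4 0.534 0.350 28.009
5 0.262 0.084 28.928
6 0.128 0.020 29.378
7 0.063 0.005 29.599
final: 29.599 0.151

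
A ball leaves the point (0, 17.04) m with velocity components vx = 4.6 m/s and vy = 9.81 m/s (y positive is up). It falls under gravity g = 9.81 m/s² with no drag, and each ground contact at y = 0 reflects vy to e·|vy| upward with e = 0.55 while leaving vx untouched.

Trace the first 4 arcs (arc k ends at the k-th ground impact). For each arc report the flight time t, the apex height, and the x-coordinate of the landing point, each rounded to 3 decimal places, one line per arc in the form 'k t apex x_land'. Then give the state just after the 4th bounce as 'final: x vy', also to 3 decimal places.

Arc 1: start y=17.040, vy=9.810 → t=3.115, apex=21.945, x_land=14.330, impact vy=-20.750
  bounce: vy ← 0.55·20.750 = 11.412
Arc 2: start y=0.000, vy=11.412 → t=2.327, apex=6.638, x_land=25.033, impact vy=-11.412
  bounce: vy ← 0.55·11.412 = 6.277
Arc 3: start y=0.000, vy=6.277 → t=1.280, apex=2.008, x_land=30.919, impact vy=-6.277
  bounce: vy ← 0.55·6.277 = 3.452
Arc 4: start y=0.000, vy=3.452 → t=0.704, apex=0.607, x_land=34.157, impact vy=-3.452
  bounce: vy ← 0.55·3.452 = 1.899

1 3.115 21.945 14.330
2 2.327 6.638 25.033
3 1.280 2.008 30.919
4 0.704 0.607 34.157
final: 34.157 1.899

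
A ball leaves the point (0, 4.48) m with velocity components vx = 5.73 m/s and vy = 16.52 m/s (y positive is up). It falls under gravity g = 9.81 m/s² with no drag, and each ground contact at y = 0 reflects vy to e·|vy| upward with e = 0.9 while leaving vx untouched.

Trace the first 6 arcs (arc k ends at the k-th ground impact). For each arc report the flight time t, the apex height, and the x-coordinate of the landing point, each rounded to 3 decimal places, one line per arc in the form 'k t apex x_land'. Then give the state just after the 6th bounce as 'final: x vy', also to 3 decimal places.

Arc 1: start y=4.480, vy=16.520 → t=3.620, apex=18.390, x_land=20.744, impact vy=-18.995
  bounce: vy ← 0.9·18.995 = 17.095
Arc 2: start y=0.000, vy=17.095 → t=3.485, apex=14.896, x_land=40.715, impact vy=-17.095
  bounce: vy ← 0.9·17.095 = 15.386
Arc 3: start y=0.000, vy=15.386 → t=3.137, apex=12.066, x_land=58.689, impact vy=-15.386
  bounce: vy ← 0.9·15.386 = 13.847
Arc 4: start y=0.000, vy=13.847 → t=2.823, apex=9.773, x_land=74.865, impact vy=-13.847
  bounce: vy ← 0.9·13.847 = 12.463
Arc 5: start y=0.000, vy=12.463 → t=2.541, apex=7.916, x_land=89.424, impact vy=-12.463
  bounce: vy ← 0.9·12.463 = 11.216
Arc 6: start y=0.000, vy=11.216 → t=2.287, apex=6.412, x_land=102.527, impact vy=-11.216
  bounce: vy ← 0.9·11.216 = 10.095

1 3.620 18.390 20.744
2 3.485 14.896 40.715
3 3.137 12.066 58.689
4 2.823 9.773 74.865
5 2.541 7.916 89.424
6 2.287 6.412 102.527
final: 102.527 10.095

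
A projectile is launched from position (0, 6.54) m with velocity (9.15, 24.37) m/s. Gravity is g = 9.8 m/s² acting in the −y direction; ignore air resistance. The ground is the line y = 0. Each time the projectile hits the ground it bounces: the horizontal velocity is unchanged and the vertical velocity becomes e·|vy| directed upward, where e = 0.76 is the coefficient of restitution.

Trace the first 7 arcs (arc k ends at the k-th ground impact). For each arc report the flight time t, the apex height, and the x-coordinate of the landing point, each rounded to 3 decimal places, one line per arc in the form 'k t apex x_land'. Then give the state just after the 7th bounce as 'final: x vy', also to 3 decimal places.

1 5.229 36.841 47.843
2 4.168 21.279 85.979
3 3.168 12.291 114.962
4 2.407 7.099 136.989
5 1.830 4.101 153.730
6 1.390 2.368 166.452
7 1.057 1.368 176.122
final: 176.122 3.935

Arc 1: start y=6.540, vy=24.370 → t=5.229, apex=36.841, x_land=47.843, impact vy=-26.872
  bounce: vy ← 0.76·26.872 = 20.422
Arc 2: start y=0.000, vy=20.422 → t=4.168, apex=21.279, x_land=85.979, impact vy=-20.422
  bounce: vy ← 0.76·20.422 = 15.521
Arc 3: start y=0.000, vy=15.521 → t=3.168, apex=12.291, x_land=114.962, impact vy=-15.521
  bounce: vy ← 0.76·15.521 = 11.796
Arc 4: start y=0.000, vy=11.796 → t=2.407, apex=7.099, x_land=136.989, impact vy=-11.796
  bounce: vy ← 0.76·11.796 = 8.965
Arc 5: start y=0.000, vy=8.965 → t=1.830, apex=4.101, x_land=153.730, impact vy=-8.965
  bounce: vy ← 0.76·8.965 = 6.813
Arc 6: start y=0.000, vy=6.813 → t=1.390, apex=2.368, x_land=166.452, impact vy=-6.813
  bounce: vy ← 0.76·6.813 = 5.178
Arc 7: start y=0.000, vy=5.178 → t=1.057, apex=1.368, x_land=176.122, impact vy=-5.178
  bounce: vy ← 0.76·5.178 = 3.935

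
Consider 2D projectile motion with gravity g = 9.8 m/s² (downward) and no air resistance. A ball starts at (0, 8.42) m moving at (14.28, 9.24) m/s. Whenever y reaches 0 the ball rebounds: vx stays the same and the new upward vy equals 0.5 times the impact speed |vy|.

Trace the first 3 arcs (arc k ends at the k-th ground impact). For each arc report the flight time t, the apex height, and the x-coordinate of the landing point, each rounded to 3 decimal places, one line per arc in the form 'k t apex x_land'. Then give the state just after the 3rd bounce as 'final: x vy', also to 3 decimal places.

Arc 1: start y=8.420, vy=9.240 → t=2.558, apex=12.776, x_land=36.522, impact vy=-15.824
  bounce: vy ← 0.5·15.824 = 7.912
Arc 2: start y=0.000, vy=7.912 → t=1.615, apex=3.194, x_land=59.581, impact vy=-7.912
  bounce: vy ← 0.5·7.912 = 3.956
Arc 3: start y=0.000, vy=3.956 → t=0.807, apex=0.799, x_land=71.110, impact vy=-3.956
  bounce: vy ← 0.5·3.956 = 1.978

1 2.558 12.776 36.522
2 1.615 3.194 59.581
3 0.807 0.799 71.110
final: 71.110 1.978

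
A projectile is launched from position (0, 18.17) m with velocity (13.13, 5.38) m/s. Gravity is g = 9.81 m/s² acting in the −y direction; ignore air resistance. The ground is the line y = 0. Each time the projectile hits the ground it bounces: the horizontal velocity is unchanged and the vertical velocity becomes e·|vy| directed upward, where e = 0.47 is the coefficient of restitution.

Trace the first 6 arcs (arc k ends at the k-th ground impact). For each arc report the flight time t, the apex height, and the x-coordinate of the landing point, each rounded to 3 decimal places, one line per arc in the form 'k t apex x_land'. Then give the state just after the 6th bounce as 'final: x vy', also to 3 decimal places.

Arc 1: start y=18.170, vy=5.380 → t=2.550, apex=19.645, x_land=33.478, impact vy=-19.633
  bounce: vy ← 0.47·19.633 = 9.227
Arc 2: start y=0.000, vy=9.227 → t=1.881, apex=4.340, x_land=58.178, impact vy=-9.227
  bounce: vy ← 0.47·9.227 = 4.337
Arc 3: start y=0.000, vy=4.337 → t=0.884, apex=0.959, x_land=69.787, impact vy=-4.337
  bounce: vy ← 0.47·4.337 = 2.038
Arc 4: start y=0.000, vy=2.038 → t=0.416, apex=0.212, x_land=75.243, impact vy=-2.038
  bounce: vy ← 0.47·2.038 = 0.958
Arc 5: start y=0.000, vy=0.958 → t=0.195, apex=0.047, x_land=77.808, impact vy=-0.958
  bounce: vy ← 0.47·0.958 = 0.450
Arc 6: start y=0.000, vy=0.450 → t=0.092, apex=0.010, x_land=79.013, impact vy=-0.450
  bounce: vy ← 0.47·0.450 = 0.212

1 2.550 19.645 33.478
2 1.881 4.340 58.178
3 0.884 0.959 69.787
4 0.416 0.212 75.243
5 0.195 0.047 77.808
6 0.092 0.010 79.013
final: 79.013 0.212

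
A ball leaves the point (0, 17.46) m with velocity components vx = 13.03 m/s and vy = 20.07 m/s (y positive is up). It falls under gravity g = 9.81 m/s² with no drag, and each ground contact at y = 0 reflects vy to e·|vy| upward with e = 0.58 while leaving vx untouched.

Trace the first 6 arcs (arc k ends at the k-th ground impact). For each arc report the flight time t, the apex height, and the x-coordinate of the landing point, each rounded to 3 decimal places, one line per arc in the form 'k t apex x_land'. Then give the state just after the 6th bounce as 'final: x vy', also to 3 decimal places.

Arc 1: start y=17.460, vy=20.070 → t=4.829, apex=37.990, x_land=62.921, impact vy=-27.301
  bounce: vy ← 0.58·27.301 = 15.835
Arc 2: start y=0.000, vy=15.835 → t=3.228, apex=12.780, x_land=104.985, impact vy=-15.835
  bounce: vy ← 0.58·15.835 = 9.184
Arc 3: start y=0.000, vy=9.184 → t=1.872, apex=4.299, x_land=129.383, impact vy=-9.184
  bounce: vy ← 0.58·9.184 = 5.327
Arc 4: start y=0.000, vy=5.327 → t=1.086, apex=1.446, x_land=143.534, impact vy=-5.327
  bounce: vy ← 0.58·5.327 = 3.090
Arc 5: start y=0.000, vy=3.090 → t=0.630, apex=0.487, x_land=151.741, impact vy=-3.090
  bounce: vy ← 0.58·3.090 = 1.792
Arc 6: start y=0.000, vy=1.792 → t=0.365, apex=0.164, x_land=156.501, impact vy=-1.792
  bounce: vy ← 0.58·1.792 = 1.039

1 4.829 37.990 62.921
2 3.228 12.780 104.985
3 1.872 4.299 129.383
4 1.086 1.446 143.534
5 0.630 0.487 151.741
6 0.365 0.164 156.501
final: 156.501 1.039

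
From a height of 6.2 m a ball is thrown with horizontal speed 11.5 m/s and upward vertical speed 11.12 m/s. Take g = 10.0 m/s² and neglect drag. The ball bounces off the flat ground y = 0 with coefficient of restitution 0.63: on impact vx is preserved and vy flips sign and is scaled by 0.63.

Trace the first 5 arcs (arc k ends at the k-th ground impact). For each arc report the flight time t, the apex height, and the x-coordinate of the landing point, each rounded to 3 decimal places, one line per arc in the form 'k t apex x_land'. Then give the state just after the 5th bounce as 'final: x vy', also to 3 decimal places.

Arc 1: start y=6.200, vy=11.120 → t=2.686, apex=12.383, x_land=30.886, impact vy=-15.737
  bounce: vy ← 0.63·15.737 = 9.914
Arc 2: start y=0.000, vy=9.914 → t=1.983, apex=4.915, x_land=53.689, impact vy=-9.914
  bounce: vy ← 0.63·9.914 = 6.246
Arc 3: start y=0.000, vy=6.246 → t=1.249, apex=1.951, x_land=68.054, impact vy=-6.246
  bounce: vy ← 0.63·6.246 = 3.935
Arc 4: start y=0.000, vy=3.935 → t=0.787, apex=0.774, x_land=77.105, impact vy=-3.935
  bounce: vy ← 0.63·3.935 = 2.479
Arc 5: start y=0.000, vy=2.479 → t=0.496, apex=0.307, x_land=82.807, impact vy=-2.479
  bounce: vy ← 0.63·2.479 = 1.562

1 2.686 12.383 30.886
2 1.983 4.915 53.689
3 1.249 1.951 68.054
4 0.787 0.774 77.105
5 0.496 0.307 82.807
final: 82.807 1.562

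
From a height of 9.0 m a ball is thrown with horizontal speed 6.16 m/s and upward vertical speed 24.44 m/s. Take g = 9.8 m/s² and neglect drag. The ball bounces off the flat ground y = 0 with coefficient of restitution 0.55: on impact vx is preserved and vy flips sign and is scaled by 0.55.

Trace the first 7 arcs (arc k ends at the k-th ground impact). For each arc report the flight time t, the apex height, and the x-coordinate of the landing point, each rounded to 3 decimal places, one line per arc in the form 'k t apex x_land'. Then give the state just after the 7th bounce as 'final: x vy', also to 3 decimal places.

1 5.332 39.475 32.846
2 3.122 11.941 52.079
3 1.717 3.612 62.657
4 0.944 1.093 68.475
5 0.519 0.331 71.675
6 0.286 0.100 73.435
7 0.157 0.030 74.402
final: 74.402 0.423

Arc 1: start y=9.000, vy=24.440 → t=5.332, apex=39.475, x_land=32.846, impact vy=-27.816
  bounce: vy ← 0.55·27.816 = 15.299
Arc 2: start y=0.000, vy=15.299 → t=3.122, apex=11.941, x_land=52.079, impact vy=-15.299
  bounce: vy ← 0.55·15.299 = 8.414
Arc 3: start y=0.000, vy=8.414 → t=1.717, apex=3.612, x_land=62.657, impact vy=-8.414
  bounce: vy ← 0.55·8.414 = 4.628
Arc 4: start y=0.000, vy=4.628 → t=0.944, apex=1.093, x_land=68.475, impact vy=-4.628
  bounce: vy ← 0.55·4.628 = 2.545
Arc 5: start y=0.000, vy=2.545 → t=0.519, apex=0.331, x_land=71.675, impact vy=-2.545
  bounce: vy ← 0.55·2.545 = 1.400
Arc 6: start y=0.000, vy=1.400 → t=0.286, apex=0.100, x_land=73.435, impact vy=-1.400
  bounce: vy ← 0.55·1.400 = 0.770
Arc 7: start y=0.000, vy=0.770 → t=0.157, apex=0.030, x_land=74.402, impact vy=-0.770
  bounce: vy ← 0.55·0.770 = 0.423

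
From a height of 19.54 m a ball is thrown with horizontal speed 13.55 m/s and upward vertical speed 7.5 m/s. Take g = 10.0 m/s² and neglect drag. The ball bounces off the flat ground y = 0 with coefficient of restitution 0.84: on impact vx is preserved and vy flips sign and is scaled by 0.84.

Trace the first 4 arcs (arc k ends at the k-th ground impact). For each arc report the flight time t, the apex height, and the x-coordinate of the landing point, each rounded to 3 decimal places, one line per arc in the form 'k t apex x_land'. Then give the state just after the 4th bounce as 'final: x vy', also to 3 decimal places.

Arc 1: start y=19.540, vy=7.500 → t=2.864, apex=22.352, x_land=38.812, impact vy=-21.144
  bounce: vy ← 0.84·21.144 = 17.761
Arc 2: start y=0.000, vy=17.761 → t=3.552, apex=15.772, x_land=86.943, impact vy=-17.761
  bounce: vy ← 0.84·17.761 = 14.919
Arc 3: start y=0.000, vy=14.919 → t=2.984, apex=11.129, x_land=127.373, impact vy=-14.919
  bounce: vy ← 0.84·14.919 = 12.532
Arc 4: start y=0.000, vy=12.532 → t=2.506, apex=7.852, x_land=161.335, impact vy=-12.532
  bounce: vy ← 0.84·12.532 = 10.527

1 2.864 22.352 38.812
2 3.552 15.772 86.943
3 2.984 11.129 127.373
4 2.506 7.852 161.335
final: 161.335 10.527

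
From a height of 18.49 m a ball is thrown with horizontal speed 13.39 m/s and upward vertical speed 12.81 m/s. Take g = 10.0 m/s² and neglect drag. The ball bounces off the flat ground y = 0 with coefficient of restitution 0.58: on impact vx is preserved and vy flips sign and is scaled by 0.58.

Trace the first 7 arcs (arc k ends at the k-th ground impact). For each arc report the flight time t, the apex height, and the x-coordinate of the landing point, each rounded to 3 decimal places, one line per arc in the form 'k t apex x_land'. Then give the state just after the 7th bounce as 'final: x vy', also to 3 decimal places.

1 3.592 26.695 48.092
2 2.680 8.980 83.981
3 1.555 3.021 104.797
4 0.902 1.016 116.870
5 0.523 0.342 123.873
6 0.303 0.115 127.934
7 0.176 0.039 130.290
final: 130.290 0.510

Arc 1: start y=18.490, vy=12.810 → t=3.592, apex=26.695, x_land=48.092, impact vy=-23.106
  bounce: vy ← 0.58·23.106 = 13.402
Arc 2: start y=0.000, vy=13.402 → t=2.680, apex=8.980, x_land=83.981, impact vy=-13.402
  bounce: vy ← 0.58·13.402 = 7.773
Arc 3: start y=0.000, vy=7.773 → t=1.555, apex=3.021, x_land=104.797, impact vy=-7.773
  bounce: vy ← 0.58·7.773 = 4.508
Arc 4: start y=0.000, vy=4.508 → t=0.902, apex=1.016, x_land=116.870, impact vy=-4.508
  bounce: vy ← 0.58·4.508 = 2.615
Arc 5: start y=0.000, vy=2.615 → t=0.523, apex=0.342, x_land=123.873, impact vy=-2.615
  bounce: vy ← 0.58·2.615 = 1.517
Arc 6: start y=0.000, vy=1.517 → t=0.303, apex=0.115, x_land=127.934, impact vy=-1.517
  bounce: vy ← 0.58·1.517 = 0.880
Arc 7: start y=0.000, vy=0.880 → t=0.176, apex=0.039, x_land=130.290, impact vy=-0.880
  bounce: vy ← 0.58·0.880 = 0.510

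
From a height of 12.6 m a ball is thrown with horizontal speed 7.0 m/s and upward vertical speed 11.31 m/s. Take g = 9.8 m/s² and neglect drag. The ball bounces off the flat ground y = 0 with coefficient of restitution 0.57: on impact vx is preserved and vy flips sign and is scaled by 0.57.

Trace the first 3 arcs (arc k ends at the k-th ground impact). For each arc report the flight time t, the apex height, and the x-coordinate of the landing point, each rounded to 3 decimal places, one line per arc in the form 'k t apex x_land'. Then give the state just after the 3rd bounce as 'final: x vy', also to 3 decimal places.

Arc 1: start y=12.600, vy=11.310 → t=3.130, apex=19.126, x_land=21.908, impact vy=-19.362
  bounce: vy ← 0.57·19.362 = 11.036
Arc 2: start y=0.000, vy=11.036 → t=2.252, apex=6.214, x_land=37.674, impact vy=-11.036
  bounce: vy ← 0.57·11.036 = 6.291
Arc 3: start y=0.000, vy=6.291 → t=1.284, apex=2.019, x_land=46.661, impact vy=-6.291
  bounce: vy ← 0.57·6.291 = 3.586

1 3.130 19.126 21.908
2 2.252 6.214 37.674
3 1.284 2.019 46.661
final: 46.661 3.586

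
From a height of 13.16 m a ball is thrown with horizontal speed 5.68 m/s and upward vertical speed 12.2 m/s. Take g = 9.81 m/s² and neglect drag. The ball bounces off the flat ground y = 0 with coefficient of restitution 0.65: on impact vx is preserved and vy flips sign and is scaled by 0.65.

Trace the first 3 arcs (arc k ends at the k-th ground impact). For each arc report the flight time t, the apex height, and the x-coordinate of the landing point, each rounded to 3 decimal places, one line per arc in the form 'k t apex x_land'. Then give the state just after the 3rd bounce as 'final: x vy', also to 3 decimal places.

Arc 1: start y=13.160, vy=12.200 → t=3.300, apex=20.746, x_land=18.745, impact vy=-20.175
  bounce: vy ← 0.65·20.175 = 13.114
Arc 2: start y=0.000, vy=13.114 → t=2.674, apex=8.765, x_land=33.931, impact vy=-13.114
  bounce: vy ← 0.65·13.114 = 8.524
Arc 3: start y=0.000, vy=8.524 → t=1.738, apex=3.703, x_land=43.802, impact vy=-8.524
  bounce: vy ← 0.65·8.524 = 5.541

1 3.300 20.746 18.745
2 2.674 8.765 33.931
3 1.738 3.703 43.802
final: 43.802 5.541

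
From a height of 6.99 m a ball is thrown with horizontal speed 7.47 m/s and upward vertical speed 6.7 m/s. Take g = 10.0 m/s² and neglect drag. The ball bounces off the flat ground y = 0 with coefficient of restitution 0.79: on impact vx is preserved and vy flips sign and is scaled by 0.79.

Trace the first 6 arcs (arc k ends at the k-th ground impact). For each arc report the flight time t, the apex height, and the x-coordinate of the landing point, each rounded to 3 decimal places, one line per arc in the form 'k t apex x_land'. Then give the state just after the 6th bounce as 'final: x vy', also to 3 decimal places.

Arc 1: start y=6.990, vy=6.700 → t=2.029, apex=9.235, x_land=15.157, impact vy=-13.590
  bounce: vy ← 0.79·13.590 = 10.736
Arc 2: start y=0.000, vy=10.736 → t=2.147, apex=5.763, x_land=31.196, impact vy=-10.736
  bounce: vy ← 0.79·10.736 = 8.482
Arc 3: start y=0.000, vy=8.482 → t=1.696, apex=3.597, x_land=43.868, impact vy=-8.482
  bounce: vy ← 0.79·8.482 = 6.700
Arc 4: start y=0.000, vy=6.700 → t=1.340, apex=2.245, x_land=53.878, impact vy=-6.700
  bounce: vy ← 0.79·6.700 = 5.293
Arc 5: start y=0.000, vy=5.293 → t=1.059, apex=1.401, x_land=61.787, impact vy=-5.293
  bounce: vy ← 0.79·5.293 = 4.182
Arc 6: start y=0.000, vy=4.182 → t=0.836, apex=0.874, x_land=68.034, impact vy=-4.182
  bounce: vy ← 0.79·4.182 = 3.304

1 2.029 9.235 15.157
2 2.147 5.763 31.196
3 1.696 3.597 43.868
4 1.340 2.245 53.878
5 1.059 1.401 61.787
6 0.836 0.874 68.034
final: 68.034 3.304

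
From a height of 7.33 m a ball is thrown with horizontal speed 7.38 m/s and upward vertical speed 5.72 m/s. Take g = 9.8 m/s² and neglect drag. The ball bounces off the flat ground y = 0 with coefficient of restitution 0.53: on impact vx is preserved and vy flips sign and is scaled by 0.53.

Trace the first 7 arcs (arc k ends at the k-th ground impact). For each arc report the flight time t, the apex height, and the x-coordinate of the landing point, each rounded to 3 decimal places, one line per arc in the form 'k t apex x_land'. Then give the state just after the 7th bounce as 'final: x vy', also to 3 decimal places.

Arc 1: start y=7.330, vy=5.720 → t=1.939, apex=8.999, x_land=14.309, impact vy=-13.281
  bounce: vy ← 0.53·13.281 = 7.039
Arc 2: start y=0.000, vy=7.039 → t=1.437, apex=2.528, x_land=24.910, impact vy=-7.039
  bounce: vy ← 0.53·7.039 = 3.731
Arc 3: start y=0.000, vy=3.731 → t=0.761, apex=0.710, x_land=30.529, impact vy=-3.731
  bounce: vy ← 0.53·3.731 = 1.977
Arc 4: start y=0.000, vy=1.977 → t=0.404, apex=0.199, x_land=33.507, impact vy=-1.977
  bounce: vy ← 0.53·1.977 = 1.048
Arc 5: start y=0.000, vy=1.048 → t=0.214, apex=0.056, x_land=35.086, impact vy=-1.048
  bounce: vy ← 0.53·1.048 = 0.555
Arc 6: start y=0.000, vy=0.555 → t=0.113, apex=0.016, x_land=35.922, impact vy=-0.555
  bounce: vy ← 0.53·0.555 = 0.294
Arc 7: start y=0.000, vy=0.294 → t=0.060, apex=0.004, x_land=36.365, impact vy=-0.294
  bounce: vy ← 0.53·0.294 = 0.156

1 1.939 8.999 14.309
2 1.437 2.528 24.910
3 0.761 0.710 30.529
4 0.404 0.199 33.507
5 0.214 0.056 35.086
6 0.113 0.016 35.922
7 0.060 0.004 36.365
final: 36.365 0.156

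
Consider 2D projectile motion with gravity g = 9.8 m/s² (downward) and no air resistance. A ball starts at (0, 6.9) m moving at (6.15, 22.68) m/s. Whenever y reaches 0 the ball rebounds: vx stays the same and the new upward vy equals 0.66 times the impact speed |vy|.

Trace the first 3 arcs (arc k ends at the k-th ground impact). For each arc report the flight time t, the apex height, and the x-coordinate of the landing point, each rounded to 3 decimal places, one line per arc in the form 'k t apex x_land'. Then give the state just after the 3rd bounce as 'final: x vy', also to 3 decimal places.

1 4.915 33.144 30.228
2 3.433 14.438 51.341
3 2.266 6.289 65.276
final: 65.276 7.328

Arc 1: start y=6.900, vy=22.680 → t=4.915, apex=33.144, x_land=30.228, impact vy=-25.488
  bounce: vy ← 0.66·25.488 = 16.822
Arc 2: start y=0.000, vy=16.822 → t=3.433, apex=14.438, x_land=51.341, impact vy=-16.822
  bounce: vy ← 0.66·16.822 = 11.102
Arc 3: start y=0.000, vy=11.102 → t=2.266, apex=6.289, x_land=65.276, impact vy=-11.102
  bounce: vy ← 0.66·11.102 = 7.328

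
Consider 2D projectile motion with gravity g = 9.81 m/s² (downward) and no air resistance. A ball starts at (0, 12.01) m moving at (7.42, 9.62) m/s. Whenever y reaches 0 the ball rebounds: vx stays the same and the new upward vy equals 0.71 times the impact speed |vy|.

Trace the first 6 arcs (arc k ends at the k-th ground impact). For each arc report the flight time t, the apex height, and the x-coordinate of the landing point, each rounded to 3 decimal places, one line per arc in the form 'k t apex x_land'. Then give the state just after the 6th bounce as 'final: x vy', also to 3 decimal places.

1 2.827 16.727 20.979
2 2.622 8.432 40.436
3 1.862 4.251 54.250
4 1.322 2.143 64.059
5 0.939 1.080 71.023
6 0.666 0.544 75.967
final: 75.967 2.321

Arc 1: start y=12.010, vy=9.620 → t=2.827, apex=16.727, x_land=20.979, impact vy=-18.116
  bounce: vy ← 0.71·18.116 = 12.862
Arc 2: start y=0.000, vy=12.862 → t=2.622, apex=8.432, x_land=40.436, impact vy=-12.862
  bounce: vy ← 0.71·12.862 = 9.132
Arc 3: start y=0.000, vy=9.132 → t=1.862, apex=4.251, x_land=54.250, impact vy=-9.132
  bounce: vy ← 0.71·9.132 = 6.484
Arc 4: start y=0.000, vy=6.484 → t=1.322, apex=2.143, x_land=64.059, impact vy=-6.484
  bounce: vy ← 0.71·6.484 = 4.604
Arc 5: start y=0.000, vy=4.604 → t=0.939, apex=1.080, x_land=71.023, impact vy=-4.604
  bounce: vy ← 0.71·4.604 = 3.268
Arc 6: start y=0.000, vy=3.268 → t=0.666, apex=0.544, x_land=75.967, impact vy=-3.268
  bounce: vy ← 0.71·3.268 = 2.321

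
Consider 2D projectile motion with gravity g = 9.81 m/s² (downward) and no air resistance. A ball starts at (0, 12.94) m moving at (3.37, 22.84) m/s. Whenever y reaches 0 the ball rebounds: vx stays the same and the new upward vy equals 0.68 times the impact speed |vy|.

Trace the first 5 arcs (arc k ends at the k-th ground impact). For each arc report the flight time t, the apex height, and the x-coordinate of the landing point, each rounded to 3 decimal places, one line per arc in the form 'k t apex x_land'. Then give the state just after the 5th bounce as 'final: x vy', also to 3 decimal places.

1 5.167 39.528 17.413
2 3.861 18.278 30.424
3 2.625 8.452 39.271
4 1.785 3.908 45.287
5 1.214 1.807 49.378
final: 49.378 4.049

Arc 1: start y=12.940, vy=22.840 → t=5.167, apex=39.528, x_land=17.413, impact vy=-27.849
  bounce: vy ← 0.68·27.849 = 18.937
Arc 2: start y=0.000, vy=18.937 → t=3.861, apex=18.278, x_land=30.424, impact vy=-18.937
  bounce: vy ← 0.68·18.937 = 12.877
Arc 3: start y=0.000, vy=12.877 → t=2.625, apex=8.452, x_land=39.271, impact vy=-12.877
  bounce: vy ← 0.68·12.877 = 8.757
Arc 4: start y=0.000, vy=8.757 → t=1.785, apex=3.908, x_land=45.287, impact vy=-8.757
  bounce: vy ← 0.68·8.757 = 5.954
Arc 5: start y=0.000, vy=5.954 → t=1.214, apex=1.807, x_land=49.378, impact vy=-5.954
  bounce: vy ← 0.68·5.954 = 4.049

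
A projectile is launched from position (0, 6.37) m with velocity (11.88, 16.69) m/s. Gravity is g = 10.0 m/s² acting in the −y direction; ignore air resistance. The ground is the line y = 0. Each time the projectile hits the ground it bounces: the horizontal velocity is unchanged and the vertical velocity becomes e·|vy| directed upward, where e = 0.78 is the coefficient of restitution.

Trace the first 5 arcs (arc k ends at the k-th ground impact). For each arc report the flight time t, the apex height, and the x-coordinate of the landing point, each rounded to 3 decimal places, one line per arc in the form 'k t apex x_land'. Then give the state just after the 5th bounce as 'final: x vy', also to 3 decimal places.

Arc 1: start y=6.370, vy=16.690 → t=3.684, apex=20.298, x_land=43.764, impact vy=-20.148
  bounce: vy ← 0.78·20.148 = 15.716
Arc 2: start y=0.000, vy=15.716 → t=3.143, apex=12.349, x_land=81.105, impact vy=-15.716
  bounce: vy ← 0.78·15.716 = 12.258
Arc 3: start y=0.000, vy=12.258 → t=2.452, apex=7.513, x_land=110.230, impact vy=-12.258
  bounce: vy ← 0.78·12.258 = 9.561
Arc 4: start y=0.000, vy=9.561 → t=1.912, apex=4.571, x_land=132.948, impact vy=-9.561
  bounce: vy ← 0.78·9.561 = 7.458
Arc 5: start y=0.000, vy=7.458 → t=1.492, apex=2.781, x_land=150.668, impact vy=-7.458
  bounce: vy ← 0.78·7.458 = 5.817

1 3.684 20.298 43.764
2 3.143 12.349 81.105
3 2.452 7.513 110.230
4 1.912 4.571 132.948
5 1.492 2.781 150.668
final: 150.668 5.817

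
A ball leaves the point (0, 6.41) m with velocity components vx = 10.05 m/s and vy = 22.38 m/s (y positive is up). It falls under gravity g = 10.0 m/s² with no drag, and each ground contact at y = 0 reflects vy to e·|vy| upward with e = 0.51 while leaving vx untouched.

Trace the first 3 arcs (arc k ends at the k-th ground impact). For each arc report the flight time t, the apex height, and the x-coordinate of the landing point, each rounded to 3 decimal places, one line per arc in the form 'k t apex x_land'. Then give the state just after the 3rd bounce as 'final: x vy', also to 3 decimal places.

Arc 1: start y=6.410, vy=22.380 → t=4.746, apex=31.453, x_land=47.698, impact vy=-25.081
  bounce: vy ← 0.51·25.081 = 12.791
Arc 2: start y=0.000, vy=12.791 → t=2.558, apex=8.181, x_land=73.409, impact vy=-12.791
  bounce: vy ← 0.51·12.791 = 6.524
Arc 3: start y=0.000, vy=6.524 → t=1.305, apex=2.128, x_land=86.522, impact vy=-6.524
  bounce: vy ← 0.51·6.524 = 3.327

1 4.746 31.453 47.698
2 2.558 8.181 73.409
3 1.305 2.128 86.522
final: 86.522 3.327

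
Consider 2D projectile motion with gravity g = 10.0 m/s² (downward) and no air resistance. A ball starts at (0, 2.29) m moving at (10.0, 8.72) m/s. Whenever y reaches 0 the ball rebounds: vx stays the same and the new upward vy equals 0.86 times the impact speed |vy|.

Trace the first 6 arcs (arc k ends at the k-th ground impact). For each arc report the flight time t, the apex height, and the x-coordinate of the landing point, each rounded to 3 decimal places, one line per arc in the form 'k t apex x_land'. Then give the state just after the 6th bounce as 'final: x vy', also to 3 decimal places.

1 1.976 6.092 19.758
2 1.899 4.506 38.743
3 1.633 3.332 55.071
4 1.404 2.465 69.113
5 1.208 1.823 81.188
6 1.039 1.348 91.574
final: 91.574 4.466

Arc 1: start y=2.290, vy=8.720 → t=1.976, apex=6.092, x_land=19.758, impact vy=-11.038
  bounce: vy ← 0.86·11.038 = 9.493
Arc 2: start y=0.000, vy=9.493 → t=1.899, apex=4.506, x_land=38.743, impact vy=-9.493
  bounce: vy ← 0.86·9.493 = 8.164
Arc 3: start y=0.000, vy=8.164 → t=1.633, apex=3.332, x_land=55.071, impact vy=-8.164
  bounce: vy ← 0.86·8.164 = 7.021
Arc 4: start y=0.000, vy=7.021 → t=1.404, apex=2.465, x_land=69.113, impact vy=-7.021
  bounce: vy ← 0.86·7.021 = 6.038
Arc 5: start y=0.000, vy=6.038 → t=1.208, apex=1.823, x_land=81.188, impact vy=-6.038
  bounce: vy ← 0.86·6.038 = 5.193
Arc 6: start y=0.000, vy=5.193 → t=1.039, apex=1.348, x_land=91.574, impact vy=-5.193
  bounce: vy ← 0.86·5.193 = 4.466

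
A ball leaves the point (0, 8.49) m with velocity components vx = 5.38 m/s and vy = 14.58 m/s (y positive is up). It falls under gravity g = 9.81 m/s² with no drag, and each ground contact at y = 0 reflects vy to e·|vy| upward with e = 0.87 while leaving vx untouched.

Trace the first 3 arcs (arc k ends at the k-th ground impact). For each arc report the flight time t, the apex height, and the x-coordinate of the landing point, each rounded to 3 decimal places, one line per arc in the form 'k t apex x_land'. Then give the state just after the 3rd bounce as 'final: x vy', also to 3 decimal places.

Arc 1: start y=8.490, vy=14.580 → t=3.471, apex=19.325, x_land=18.675, impact vy=-19.472
  bounce: vy ← 0.87·19.472 = 16.940
Arc 2: start y=0.000, vy=16.940 → t=3.454, apex=14.627, x_land=37.256, impact vy=-16.940
  bounce: vy ← 0.87·16.940 = 14.738
Arc 3: start y=0.000, vy=14.738 → t=3.005, apex=11.071, x_land=53.421, impact vy=-14.738
  bounce: vy ← 0.87·14.738 = 12.822

1 3.471 19.325 18.675
2 3.454 14.627 37.256
3 3.005 11.071 53.421
final: 53.421 12.822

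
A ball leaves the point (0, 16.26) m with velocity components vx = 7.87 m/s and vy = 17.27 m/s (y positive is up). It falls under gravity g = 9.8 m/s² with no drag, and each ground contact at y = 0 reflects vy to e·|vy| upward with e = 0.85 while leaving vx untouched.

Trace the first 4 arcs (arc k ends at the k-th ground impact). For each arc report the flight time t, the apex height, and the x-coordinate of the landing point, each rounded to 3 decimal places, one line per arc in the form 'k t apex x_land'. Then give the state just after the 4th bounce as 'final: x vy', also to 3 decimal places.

Arc 1: start y=16.260, vy=17.270 → t=4.297, apex=31.477, x_land=33.816, impact vy=-24.838
  bounce: vy ← 0.85·24.838 = 21.113
Arc 2: start y=0.000, vy=21.113 → t=4.309, apex=22.742, x_land=67.725, impact vy=-21.113
  bounce: vy ← 0.85·21.113 = 17.946
Arc 3: start y=0.000, vy=17.946 → t=3.662, apex=16.431, x_land=96.548, impact vy=-17.946
  bounce: vy ← 0.85·17.946 = 15.254
Arc 4: start y=0.000, vy=15.254 → t=3.113, apex=11.872, x_land=121.048, impact vy=-15.254
  bounce: vy ← 0.85·15.254 = 12.966

1 4.297 31.477 33.816
2 4.309 22.742 67.725
3 3.662 16.431 96.548
4 3.113 11.872 121.048
final: 121.048 12.966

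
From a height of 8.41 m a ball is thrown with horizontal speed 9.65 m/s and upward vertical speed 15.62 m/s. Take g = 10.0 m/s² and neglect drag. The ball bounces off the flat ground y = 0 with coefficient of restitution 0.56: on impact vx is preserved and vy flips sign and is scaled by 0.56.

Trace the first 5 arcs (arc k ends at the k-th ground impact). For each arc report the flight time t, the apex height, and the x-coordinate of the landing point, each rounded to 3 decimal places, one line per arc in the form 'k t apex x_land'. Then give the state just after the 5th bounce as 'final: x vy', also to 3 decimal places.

1 3.592 20.609 34.665
2 2.274 6.463 56.608
3 1.273 2.027 68.896
4 0.713 0.636 75.777
5 0.399 0.199 79.630
final: 79.630 1.118

Arc 1: start y=8.410, vy=15.620 → t=3.592, apex=20.609, x_land=34.665, impact vy=-20.302
  bounce: vy ← 0.56·20.302 = 11.369
Arc 2: start y=0.000, vy=11.369 → t=2.274, apex=6.463, x_land=56.608, impact vy=-11.369
  bounce: vy ← 0.56·11.369 = 6.367
Arc 3: start y=0.000, vy=6.367 → t=1.273, apex=2.027, x_land=68.896, impact vy=-6.367
  bounce: vy ← 0.56·6.367 = 3.565
Arc 4: start y=0.000, vy=3.565 → t=0.713, apex=0.636, x_land=75.777, impact vy=-3.565
  bounce: vy ← 0.56·3.565 = 1.997
Arc 5: start y=0.000, vy=1.997 → t=0.399, apex=0.199, x_land=79.630, impact vy=-1.997
  bounce: vy ← 0.56·1.997 = 1.118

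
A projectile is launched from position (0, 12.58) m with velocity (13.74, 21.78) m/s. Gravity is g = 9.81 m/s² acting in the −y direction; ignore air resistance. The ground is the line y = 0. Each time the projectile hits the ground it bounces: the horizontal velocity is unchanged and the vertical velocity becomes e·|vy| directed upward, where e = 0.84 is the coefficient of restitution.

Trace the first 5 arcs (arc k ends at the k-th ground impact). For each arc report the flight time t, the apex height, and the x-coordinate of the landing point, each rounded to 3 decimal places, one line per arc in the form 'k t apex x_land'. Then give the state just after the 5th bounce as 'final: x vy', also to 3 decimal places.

Arc 1: start y=12.580, vy=21.780 → t=4.958, apex=36.758, x_land=68.119, impact vy=-26.855
  bounce: vy ← 0.84·26.855 = 22.558
Arc 2: start y=0.000, vy=22.558 → t=4.599, apex=25.936, x_land=131.309, impact vy=-22.558
  bounce: vy ← 0.84·22.558 = 18.949
Arc 3: start y=0.000, vy=18.949 → t=3.863, apex=18.301, x_land=184.389, impact vy=-18.949
  bounce: vy ← 0.84·18.949 = 15.917
Arc 4: start y=0.000, vy=15.917 → t=3.245, apex=12.913, x_land=228.976, impact vy=-15.917
  bounce: vy ← 0.84·15.917 = 13.370
Arc 5: start y=0.000, vy=13.370 → t=2.726, apex=9.111, x_land=266.429, impact vy=-13.370
  bounce: vy ← 0.84·13.370 = 11.231

1 4.958 36.758 68.119
2 4.599 25.936 131.309
3 3.863 18.301 184.389
4 3.245 12.913 228.976
5 2.726 9.111 266.429
final: 266.429 11.231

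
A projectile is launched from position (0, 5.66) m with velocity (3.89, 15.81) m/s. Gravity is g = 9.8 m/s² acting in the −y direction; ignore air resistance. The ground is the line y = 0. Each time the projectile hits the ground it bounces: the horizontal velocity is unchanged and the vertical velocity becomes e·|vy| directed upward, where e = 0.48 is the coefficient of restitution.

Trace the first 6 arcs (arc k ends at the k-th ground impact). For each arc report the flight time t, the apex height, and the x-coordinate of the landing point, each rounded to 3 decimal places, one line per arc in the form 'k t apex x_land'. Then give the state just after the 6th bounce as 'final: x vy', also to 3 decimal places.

1 3.552 18.413 13.816
2 1.861 4.242 21.055
3 0.893 0.977 24.530
4 0.429 0.225 26.198
5 0.206 0.052 26.999
6 0.099 0.012 27.383
final: 27.383 0.232

Arc 1: start y=5.660, vy=15.810 → t=3.552, apex=18.413, x_land=13.816, impact vy=-18.997
  bounce: vy ← 0.48·18.997 = 9.119
Arc 2: start y=0.000, vy=9.119 → t=1.861, apex=4.242, x_land=21.055, impact vy=-9.119
  bounce: vy ← 0.48·9.119 = 4.377
Arc 3: start y=0.000, vy=4.377 → t=0.893, apex=0.977, x_land=24.530, impact vy=-4.377
  bounce: vy ← 0.48·4.377 = 2.101
Arc 4: start y=0.000, vy=2.101 → t=0.429, apex=0.225, x_land=26.198, impact vy=-2.101
  bounce: vy ← 0.48·2.101 = 1.008
Arc 5: start y=0.000, vy=1.008 → t=0.206, apex=0.052, x_land=26.999, impact vy=-1.008
  bounce: vy ← 0.48·1.008 = 0.484
Arc 6: start y=0.000, vy=0.484 → t=0.099, apex=0.012, x_land=27.383, impact vy=-0.484
  bounce: vy ← 0.48·0.484 = 0.232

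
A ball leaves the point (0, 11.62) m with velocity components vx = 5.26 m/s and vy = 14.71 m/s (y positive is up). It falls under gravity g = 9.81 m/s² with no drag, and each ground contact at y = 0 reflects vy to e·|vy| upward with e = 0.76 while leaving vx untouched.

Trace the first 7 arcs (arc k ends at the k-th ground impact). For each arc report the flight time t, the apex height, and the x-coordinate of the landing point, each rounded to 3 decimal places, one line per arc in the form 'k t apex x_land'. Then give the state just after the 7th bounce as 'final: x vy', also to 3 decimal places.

Arc 1: start y=11.620, vy=14.710 → t=3.648, apex=22.649, x_land=19.190, impact vy=-21.080
  bounce: vy ← 0.76·21.080 = 16.021
Arc 2: start y=0.000, vy=16.021 → t=3.266, apex=13.082, x_land=36.371, impact vy=-16.021
  bounce: vy ← 0.76·16.021 = 12.176
Arc 3: start y=0.000, vy=12.176 → t=2.482, apex=7.556, x_land=49.428, impact vy=-12.176
  bounce: vy ← 0.76·12.176 = 9.254
Arc 4: start y=0.000, vy=9.254 → t=1.887, apex=4.364, x_land=59.351, impact vy=-9.254
  bounce: vy ← 0.76·9.254 = 7.033
Arc 5: start y=0.000, vy=7.033 → t=1.434, apex=2.521, x_land=66.893, impact vy=-7.033
  bounce: vy ← 0.76·7.033 = 5.345
Arc 6: start y=0.000, vy=5.345 → t=1.090, apex=1.456, x_land=72.624, impact vy=-5.345
  bounce: vy ← 0.76·5.345 = 4.062
Arc 7: start y=0.000, vy=4.062 → t=0.828, apex=0.841, x_land=76.981, impact vy=-4.062
  bounce: vy ← 0.76·4.062 = 3.087

1 3.648 22.649 19.190
2 3.266 13.082 36.371
3 2.482 7.556 49.428
4 1.887 4.364 59.351
5 1.434 2.521 66.893
6 1.090 1.456 72.624
7 0.828 0.841 76.981
final: 76.981 3.087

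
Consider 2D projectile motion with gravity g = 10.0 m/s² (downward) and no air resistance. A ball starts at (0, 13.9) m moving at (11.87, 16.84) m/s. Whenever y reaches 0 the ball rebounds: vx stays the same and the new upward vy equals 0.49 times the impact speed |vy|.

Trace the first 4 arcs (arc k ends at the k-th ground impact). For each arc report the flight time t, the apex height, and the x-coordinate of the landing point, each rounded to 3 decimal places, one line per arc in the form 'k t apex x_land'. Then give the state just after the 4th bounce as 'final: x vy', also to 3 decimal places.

1 4.054 28.079 48.118
2 2.322 6.742 75.685
3 1.138 1.619 89.193
4 0.558 0.389 95.812
final: 95.812 1.366

Arc 1: start y=13.900, vy=16.840 → t=4.054, apex=28.079, x_land=48.118, impact vy=-23.698
  bounce: vy ← 0.49·23.698 = 11.612
Arc 2: start y=0.000, vy=11.612 → t=2.322, apex=6.742, x_land=75.685, impact vy=-11.612
  bounce: vy ← 0.49·11.612 = 5.690
Arc 3: start y=0.000, vy=5.690 → t=1.138, apex=1.619, x_land=89.193, impact vy=-5.690
  bounce: vy ← 0.49·5.690 = 2.788
Arc 4: start y=0.000, vy=2.788 → t=0.558, apex=0.389, x_land=95.812, impact vy=-2.788
  bounce: vy ← 0.49·2.788 = 1.366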